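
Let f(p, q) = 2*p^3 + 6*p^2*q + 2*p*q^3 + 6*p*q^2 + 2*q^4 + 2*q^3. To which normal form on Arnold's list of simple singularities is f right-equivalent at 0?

E_7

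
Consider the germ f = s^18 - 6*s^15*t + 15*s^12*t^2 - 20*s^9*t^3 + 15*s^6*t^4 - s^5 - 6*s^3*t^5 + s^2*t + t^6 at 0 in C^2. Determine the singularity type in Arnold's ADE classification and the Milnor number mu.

The Hessian of f at 0 is [[0, 0], [0, 0]] with rank 0, so corank 2. A Groebner basis of the Jacobian ideal J(f) in C{s,t} is {s^2/6 + t^5, s^3, s*t}; counting standard monomials gives mu = 7. Corank 2; j^3 = s^2*t has shape L^2 M (L != M), so D-series; mu = 7 gives D_7.

Type D_7, Milnor number mu = 7.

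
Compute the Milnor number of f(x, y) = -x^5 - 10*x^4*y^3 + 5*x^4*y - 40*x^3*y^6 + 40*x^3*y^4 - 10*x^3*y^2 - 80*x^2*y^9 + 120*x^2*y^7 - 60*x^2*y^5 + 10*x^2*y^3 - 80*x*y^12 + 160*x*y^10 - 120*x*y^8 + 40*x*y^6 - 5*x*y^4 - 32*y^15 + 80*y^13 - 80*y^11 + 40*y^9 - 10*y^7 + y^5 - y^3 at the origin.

8

The Hessian of f at 0 has rank 0. Corank 2; j^3 = -y^3 is a perfect cube, so E-series; the 5-jet and mu = 8 give E_8.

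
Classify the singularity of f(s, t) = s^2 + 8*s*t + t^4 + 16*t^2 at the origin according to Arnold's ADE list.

A_{3}

The Hessian of f at 0 has rank 1. Corank 1: A-series; mu = 3 gives A_3.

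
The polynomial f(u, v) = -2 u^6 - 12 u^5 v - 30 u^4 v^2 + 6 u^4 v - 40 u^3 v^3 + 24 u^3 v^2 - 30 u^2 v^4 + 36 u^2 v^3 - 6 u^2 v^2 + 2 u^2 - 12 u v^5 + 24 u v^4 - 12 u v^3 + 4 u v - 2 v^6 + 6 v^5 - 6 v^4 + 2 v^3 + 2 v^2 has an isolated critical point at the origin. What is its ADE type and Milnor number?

Type A_2, Milnor number mu = 2.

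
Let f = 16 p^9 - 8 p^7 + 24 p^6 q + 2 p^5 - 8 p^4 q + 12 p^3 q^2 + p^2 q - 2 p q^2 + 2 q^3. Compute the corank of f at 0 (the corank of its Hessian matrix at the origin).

Hessian at 0 has rank 0.

2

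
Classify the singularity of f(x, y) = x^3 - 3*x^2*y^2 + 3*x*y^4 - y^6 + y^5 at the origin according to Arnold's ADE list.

The Hessian of f at 0 has rank 0. Corank 2; j^3 = x^3 is a perfect cube, so E-series; the 5-jet and mu = 8 give E_8.

E8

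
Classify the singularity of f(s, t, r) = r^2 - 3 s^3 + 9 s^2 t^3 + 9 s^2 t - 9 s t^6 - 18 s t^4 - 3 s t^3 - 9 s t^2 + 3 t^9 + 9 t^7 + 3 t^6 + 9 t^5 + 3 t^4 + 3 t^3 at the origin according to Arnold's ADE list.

The Hessian of f at 0 has rank 1. Corank 2; j^3 = -3*(s - t)^3 is a perfect cube, so E-series; the 4-jet and mu = 7 give E_7.

E_{7}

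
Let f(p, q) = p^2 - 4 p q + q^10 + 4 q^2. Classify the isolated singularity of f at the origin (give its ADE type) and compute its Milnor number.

Type A_9, Milnor number mu = 9.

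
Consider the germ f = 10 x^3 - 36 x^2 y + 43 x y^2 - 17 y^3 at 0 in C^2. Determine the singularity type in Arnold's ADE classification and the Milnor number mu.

Type D4, Milnor number mu = 4.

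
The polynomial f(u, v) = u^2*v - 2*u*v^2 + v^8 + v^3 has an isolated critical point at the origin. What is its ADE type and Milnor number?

Type D_9, Milnor number mu = 9.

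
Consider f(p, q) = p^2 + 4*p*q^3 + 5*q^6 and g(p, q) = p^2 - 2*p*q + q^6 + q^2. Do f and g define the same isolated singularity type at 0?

The Hessian of f at 0 is [[2, 0], [0, 0]] with rank 1, so corank 1. A Groebner basis of the Jacobian ideal J(f) in C{p,q} is {p*q^2, p/2 + q^3, p^2}; counting standard monomials gives mu = 5. Corank 1: A-series; mu = 5 gives A_5. The Hessian of g at 0 is [[2, -2], [-2, 2]] with rank 1, so corank 1. A Groebner basis of the Jacobian ideal J(g) in C{p,q} is {q^5, p - q}; counting standard monomials gives mu = 5. Corank 1: A-series; mu = 5 gives A_5. Both have type A_5, hence right-equivalent.

Yes.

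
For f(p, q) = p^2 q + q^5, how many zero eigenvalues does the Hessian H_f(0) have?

2

Hessian at 0 has rank 0.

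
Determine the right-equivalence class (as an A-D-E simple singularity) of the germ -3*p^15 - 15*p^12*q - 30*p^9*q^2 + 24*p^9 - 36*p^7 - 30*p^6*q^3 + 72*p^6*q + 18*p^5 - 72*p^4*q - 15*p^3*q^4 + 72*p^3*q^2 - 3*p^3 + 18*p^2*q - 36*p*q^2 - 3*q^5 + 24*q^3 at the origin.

The Hessian of f at 0 has rank 0. Corank 2; j^3 = -3*(p - 2*q)^3 is a perfect cube, so E-series; the 5-jet and mu = 8 give E_8.

E_{8}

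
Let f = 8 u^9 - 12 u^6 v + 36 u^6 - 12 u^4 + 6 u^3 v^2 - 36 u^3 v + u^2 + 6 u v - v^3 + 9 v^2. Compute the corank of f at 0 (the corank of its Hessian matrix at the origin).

1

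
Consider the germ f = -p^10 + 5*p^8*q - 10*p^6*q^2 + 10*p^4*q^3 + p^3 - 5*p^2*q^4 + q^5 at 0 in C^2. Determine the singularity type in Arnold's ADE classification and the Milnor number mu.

The Hessian of f at 0 has rank 0. Corank 2; j^3 = p^3 is a perfect cube, so E-series; the 5-jet and mu = 8 give E_8.

Type E_{8}, Milnor number mu = 8.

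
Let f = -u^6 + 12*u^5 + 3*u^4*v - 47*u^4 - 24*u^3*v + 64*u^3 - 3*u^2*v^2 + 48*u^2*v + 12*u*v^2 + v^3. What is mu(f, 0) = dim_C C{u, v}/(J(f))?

6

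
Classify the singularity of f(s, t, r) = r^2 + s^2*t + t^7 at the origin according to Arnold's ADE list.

D8

The Hessian of f at 0 is [[0, 0, 0], [0, 0, 0], [0, 0, 2]] with rank 1, so corank 2. A Groebner basis of the Jacobian ideal J(f) in C{s,t,r} is {s^2/7 + t^6, s^3, s*t, r}; counting standard monomials gives mu = 8. Corank 2; j^3 = s^2*t has shape L^2 M (L != M), so D-series; mu = 8 gives D_8.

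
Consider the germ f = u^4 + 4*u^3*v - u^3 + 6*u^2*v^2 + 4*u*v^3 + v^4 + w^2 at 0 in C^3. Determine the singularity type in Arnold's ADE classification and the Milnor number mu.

Type E6, Milnor number mu = 6.

The Hessian of f at 0 has rank 1. Corank 2; j^3 = -u^3 is a perfect cube, so E-series; the 4-jet and mu = 6 give E_6.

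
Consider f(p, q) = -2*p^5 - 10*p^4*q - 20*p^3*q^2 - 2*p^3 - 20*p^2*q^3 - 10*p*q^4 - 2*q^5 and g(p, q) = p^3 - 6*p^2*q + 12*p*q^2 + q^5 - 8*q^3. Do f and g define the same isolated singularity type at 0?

The Hessian of f at 0 has rank 0. Corank 2; j^3 = -2*p^3 is a perfect cube, so E-series; the 5-jet and mu = 8 give E_8. The Hessian of g at 0 has rank 0. Corank 2; j^3 = (p - 2*q)^3 is a perfect cube, so E-series; the 5-jet and mu = 8 give E_8. Both have type E_8, hence right-equivalent.

Yes.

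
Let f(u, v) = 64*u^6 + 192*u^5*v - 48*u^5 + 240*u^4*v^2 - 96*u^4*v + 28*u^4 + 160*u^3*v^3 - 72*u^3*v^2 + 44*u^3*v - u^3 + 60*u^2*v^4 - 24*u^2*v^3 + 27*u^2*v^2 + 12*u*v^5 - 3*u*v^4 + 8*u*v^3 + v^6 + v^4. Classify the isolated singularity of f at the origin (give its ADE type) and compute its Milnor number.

Type E_6, Milnor number mu = 6.

The Hessian of f at 0 has rank 0. Corank 2; j^3 = -u^3 is a perfect cube, so E-series; the 4-jet and mu = 6 give E_6.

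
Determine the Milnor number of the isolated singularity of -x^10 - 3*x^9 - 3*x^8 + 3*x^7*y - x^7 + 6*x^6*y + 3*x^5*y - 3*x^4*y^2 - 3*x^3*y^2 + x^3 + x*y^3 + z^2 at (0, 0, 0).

7

The Hessian of f at 0 has rank 1. Corank 2; j^3 = x^3 is a perfect cube, so E-series; the 4-jet and mu = 7 give E_7.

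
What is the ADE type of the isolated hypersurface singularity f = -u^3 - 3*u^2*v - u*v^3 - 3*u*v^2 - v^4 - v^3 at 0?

The Hessian of f at 0 is [[0, 0], [0, 0]] with rank 0, so corank 2. A Groebner basis of the Jacobian ideal J(f) in C{u,v} is {u^3 + 3*u^2*v + 6*u^2 + 12*u*v + 6*v^2, -3*u^2 + u*v^2 - 6*u*v - 3*v^2, 3*u^2 + 6*u*v + v^3 + 3*v^2}; counting standard monomials gives mu = 7. Corank 2; j^3 = -(u + v)^3 is a perfect cube, so E-series; the 4-jet and mu = 7 give E_7.

E_{7}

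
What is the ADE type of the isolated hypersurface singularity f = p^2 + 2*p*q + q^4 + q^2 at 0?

The Hessian of f at 0 has rank 1. Corank 1: A-series; mu = 3 gives A_3.

A_3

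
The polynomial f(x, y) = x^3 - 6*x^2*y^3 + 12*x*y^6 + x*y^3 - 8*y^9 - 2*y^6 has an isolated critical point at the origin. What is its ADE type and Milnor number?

Type E7, Milnor number mu = 7.

The Hessian of f at 0 has rank 0. Corank 2; j^3 = x^3 is a perfect cube, so E-series; the 4-jet and mu = 7 give E_7.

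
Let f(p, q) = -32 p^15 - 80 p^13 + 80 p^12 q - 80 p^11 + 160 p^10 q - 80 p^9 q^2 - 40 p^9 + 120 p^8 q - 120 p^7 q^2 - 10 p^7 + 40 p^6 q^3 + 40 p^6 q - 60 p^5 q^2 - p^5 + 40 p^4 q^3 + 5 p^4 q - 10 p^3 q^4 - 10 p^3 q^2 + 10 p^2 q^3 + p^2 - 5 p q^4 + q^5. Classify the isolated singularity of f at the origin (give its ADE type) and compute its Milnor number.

Type A_{4}, Milnor number mu = 4.

The Hessian of f at 0 is [[2, 0], [0, 0]] with rank 1, so corank 1. A Groebner basis of the Jacobian ideal J(f) in C{p,q} is {q^4, p}; counting standard monomials gives mu = 4. Corank 1: A-series; mu = 4 gives A_4.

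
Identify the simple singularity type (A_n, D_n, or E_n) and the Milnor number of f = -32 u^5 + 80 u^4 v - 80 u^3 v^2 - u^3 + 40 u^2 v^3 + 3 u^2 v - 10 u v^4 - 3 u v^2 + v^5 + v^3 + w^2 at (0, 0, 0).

The Hessian of f at 0 has rank 1. Corank 2; j^3 = -(u - v)^3 is a perfect cube, so E-series; the 5-jet and mu = 8 give E_8.

Type E_{8}, Milnor number mu = 8.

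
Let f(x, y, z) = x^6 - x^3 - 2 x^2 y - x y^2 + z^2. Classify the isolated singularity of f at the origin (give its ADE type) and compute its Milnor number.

Type D_7, Milnor number mu = 7.

The Hessian of f at 0 has rank 1. Corank 2; j^3 = -x*(x + y)^2 has shape L^2 M (L != M), so D-series; mu = 7 gives D_7.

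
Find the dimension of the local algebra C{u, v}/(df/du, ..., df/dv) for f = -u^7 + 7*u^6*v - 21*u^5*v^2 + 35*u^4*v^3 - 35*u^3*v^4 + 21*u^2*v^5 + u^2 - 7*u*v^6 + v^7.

The Hessian of f at 0 is [[2, 0], [0, 0]] with rank 1, so corank 1. A Groebner basis of the Jacobian ideal J(f) in C{u,v} is {v^6, u}; counting standard monomials gives mu = 6. Corank 1: A-series; mu = 6 gives A_6.

6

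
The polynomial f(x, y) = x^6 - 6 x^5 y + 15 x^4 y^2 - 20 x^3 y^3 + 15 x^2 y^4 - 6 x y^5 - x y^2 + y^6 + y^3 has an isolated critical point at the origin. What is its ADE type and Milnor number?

Type D_{7}, Milnor number mu = 7.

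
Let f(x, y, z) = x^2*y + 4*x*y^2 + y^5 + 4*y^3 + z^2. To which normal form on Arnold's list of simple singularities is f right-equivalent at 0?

D_{6}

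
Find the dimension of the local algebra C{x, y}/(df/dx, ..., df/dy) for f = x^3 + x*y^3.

7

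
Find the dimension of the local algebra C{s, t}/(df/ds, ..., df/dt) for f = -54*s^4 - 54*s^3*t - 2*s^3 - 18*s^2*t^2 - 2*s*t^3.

The Hessian of f at 0 has rank 0. Corank 2; j^3 = -2*s^3 is a perfect cube, so E-series; the 4-jet and mu = 7 give E_7.

7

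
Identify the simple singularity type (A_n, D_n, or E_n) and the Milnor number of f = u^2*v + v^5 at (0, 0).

Type D_{6}, Milnor number mu = 6.

The Hessian of f at 0 has rank 0. Corank 2; j^3 = u^2*v has shape L^2 M (L != M), so D-series; mu = 6 gives D_6.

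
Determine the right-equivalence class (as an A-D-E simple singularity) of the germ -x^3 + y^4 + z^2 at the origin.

E6

The Hessian of f at 0 has rank 1. Corank 2; j^3 = -x^3 is a perfect cube, so E-series; the 4-jet and mu = 6 give E_6.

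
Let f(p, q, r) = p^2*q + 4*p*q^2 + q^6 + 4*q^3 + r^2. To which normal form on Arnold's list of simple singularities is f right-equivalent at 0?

The Hessian of f at 0 has rank 1. Corank 2; j^3 = q*(p + 2*q)^2 has shape L^2 M (L != M), so D-series; mu = 7 gives D_7.

D_7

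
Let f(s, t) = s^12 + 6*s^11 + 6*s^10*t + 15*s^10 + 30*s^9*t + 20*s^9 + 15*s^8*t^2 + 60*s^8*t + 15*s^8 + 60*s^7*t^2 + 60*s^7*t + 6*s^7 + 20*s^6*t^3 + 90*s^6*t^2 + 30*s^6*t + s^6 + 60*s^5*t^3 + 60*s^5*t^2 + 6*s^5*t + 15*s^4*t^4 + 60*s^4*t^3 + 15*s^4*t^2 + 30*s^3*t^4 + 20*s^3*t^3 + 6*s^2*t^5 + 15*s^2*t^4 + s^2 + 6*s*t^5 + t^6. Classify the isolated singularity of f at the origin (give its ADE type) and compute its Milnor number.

The Hessian of f at 0 has rank 1. Corank 1: A-series; mu = 5 gives A_5.

Type A_{5}, Milnor number mu = 5.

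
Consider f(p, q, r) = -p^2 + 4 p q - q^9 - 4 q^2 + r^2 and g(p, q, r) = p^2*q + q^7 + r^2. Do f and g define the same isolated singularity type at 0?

No.

The Hessian of f at 0 is [[-2, 4, 0], [4, -8, 0], [0, 0, 2]] with rank 2, so corank 1. A Groebner basis of the Jacobian ideal J(f) in C{p,q,r} is {q^8, p - 2*q, r}; counting standard monomials gives mu = 8. Corank 1: A-series; mu = 8 gives A_8. The Hessian of g at 0 is [[0, 0, 0], [0, 0, 0], [0, 0, 2]] with rank 1, so corank 2. A Groebner basis of the Jacobian ideal J(g) in C{p,q,r} is {p^2/7 + q^6, p^3, p*q, r}; counting standard monomials gives mu = 8. Corank 2; j^3 = p^2*q has shape L^2 M (L != M), so D-series; mu = 8 gives D_8. f is A_8 but g is D_8, hence not right-equivalent.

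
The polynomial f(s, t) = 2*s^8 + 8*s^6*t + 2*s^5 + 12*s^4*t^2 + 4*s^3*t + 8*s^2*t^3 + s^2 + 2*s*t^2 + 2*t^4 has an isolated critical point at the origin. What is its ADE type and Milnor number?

The Hessian of f at 0 is [[2, 0], [0, 0]] with rank 1, so corank 1. A Groebner basis of the Jacobian ideal J(f) in C{s,t} is {s^2, s*t, s + t^2}; counting standard monomials gives mu = 3. Corank 1: A-series; mu = 3 gives A_3.

Type A_3, Milnor number mu = 3.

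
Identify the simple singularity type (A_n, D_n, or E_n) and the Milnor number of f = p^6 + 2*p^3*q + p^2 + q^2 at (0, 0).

Type A_1, Milnor number mu = 1.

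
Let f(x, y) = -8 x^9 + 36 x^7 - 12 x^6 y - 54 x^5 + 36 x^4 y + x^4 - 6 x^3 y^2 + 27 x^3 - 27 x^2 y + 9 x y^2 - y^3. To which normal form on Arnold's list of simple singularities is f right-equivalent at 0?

The Hessian of f at 0 is [[0, 0], [0, 0]] with rank 0, so corank 2. A Groebner basis of the Jacobian ideal J(f) in C{x,y} is {y^4, x*y^2 - 2*y^3/9, x^2 - 2*x*y/3 + y^2/9}; counting standard monomials gives mu = 6. Corank 2; j^3 = (3*x - y)^3 is a perfect cube, so E-series; the 4-jet and mu = 6 give E_6.

E_6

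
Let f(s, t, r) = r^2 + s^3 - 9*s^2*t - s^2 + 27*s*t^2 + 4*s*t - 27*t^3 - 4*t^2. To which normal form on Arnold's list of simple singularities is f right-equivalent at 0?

The Hessian of f at 0 has rank 2. Corank 1: A-series; mu = 2 gives A_2.

A2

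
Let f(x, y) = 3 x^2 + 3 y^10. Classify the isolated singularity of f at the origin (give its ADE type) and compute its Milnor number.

Type A_9, Milnor number mu = 9.

The Hessian of f at 0 has rank 1. Corank 1: A-series; mu = 9 gives A_9.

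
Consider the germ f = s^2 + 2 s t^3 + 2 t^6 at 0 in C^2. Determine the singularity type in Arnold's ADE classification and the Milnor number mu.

The Hessian of f at 0 has rank 1. Corank 1: A-series; mu = 5 gives A_5.

Type A5, Milnor number mu = 5.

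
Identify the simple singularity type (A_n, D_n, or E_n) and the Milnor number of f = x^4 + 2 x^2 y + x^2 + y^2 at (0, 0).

Type A_{1}, Milnor number mu = 1.

The Hessian of f at 0 is [[2, 0], [0, 2]] with rank 2, so corank 0. A Groebner basis of the Jacobian ideal J(f) in C{x,y} is {x, y}; counting standard monomials gives mu = 1. Corank 0: nondegenerate Morse point, so A_1.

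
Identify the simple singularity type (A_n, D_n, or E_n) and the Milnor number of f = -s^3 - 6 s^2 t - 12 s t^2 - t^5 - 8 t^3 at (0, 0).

Type E_8, Milnor number mu = 8.

The Hessian of f at 0 is [[0, 0], [0, 0]] with rank 0, so corank 2. A Groebner basis of the Jacobian ideal J(f) in C{s,t} is {t^4, s^2 + 4*s*t + 4*t^2}; counting standard monomials gives mu = 8. Corank 2; j^3 = -(s + 2*t)^3 is a perfect cube, so E-series; the 5-jet and mu = 8 give E_8.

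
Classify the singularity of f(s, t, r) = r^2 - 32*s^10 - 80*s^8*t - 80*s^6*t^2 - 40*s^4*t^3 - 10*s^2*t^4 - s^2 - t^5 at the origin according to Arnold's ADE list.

A_{4}

The Hessian of f at 0 has rank 2. Corank 1: A-series; mu = 4 gives A_4.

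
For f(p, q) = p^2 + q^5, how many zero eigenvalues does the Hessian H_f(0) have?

1

The Hessian at 0 is [[2, 0], [0, 0]] of rank 1; hence corank 1.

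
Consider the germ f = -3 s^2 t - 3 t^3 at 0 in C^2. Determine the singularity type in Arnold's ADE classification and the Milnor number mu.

Type D_{4}, Milnor number mu = 4.

The Hessian of f at 0 has rank 0. Corank 2; j^3 = -3*t*(s^2 + t^2) splits into three distinct lines over C (the quadratic factor has nonzero discriminant), so D_4.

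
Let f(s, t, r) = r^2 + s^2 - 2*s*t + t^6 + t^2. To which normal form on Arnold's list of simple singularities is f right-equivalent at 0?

A5

The Hessian of f at 0 is [[2, -2, 0], [-2, 2, 0], [0, 0, 2]] with rank 2, so corank 1. A Groebner basis of the Jacobian ideal J(f) in C{s,t,r} is {t^5, s - t, r}; counting standard monomials gives mu = 5. Corank 1: A-series; mu = 5 gives A_5.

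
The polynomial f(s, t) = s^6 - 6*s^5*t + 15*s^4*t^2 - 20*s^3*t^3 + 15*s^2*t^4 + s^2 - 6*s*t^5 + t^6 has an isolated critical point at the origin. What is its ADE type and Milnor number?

Type A_{5}, Milnor number mu = 5.

The Hessian of f at 0 has rank 1. Corank 1: A-series; mu = 5 gives A_5.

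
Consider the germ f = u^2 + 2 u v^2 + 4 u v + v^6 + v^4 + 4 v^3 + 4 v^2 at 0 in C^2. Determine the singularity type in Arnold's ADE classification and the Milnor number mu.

Type A_5, Milnor number mu = 5.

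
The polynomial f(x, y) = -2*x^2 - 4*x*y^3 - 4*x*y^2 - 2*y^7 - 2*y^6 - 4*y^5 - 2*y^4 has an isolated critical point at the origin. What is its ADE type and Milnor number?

Type A_6, Milnor number mu = 6.

The Hessian of f at 0 is [[-4, 0], [0, 0]] with rank 1, so corank 1. A Groebner basis of the Jacobian ideal J(f) in C{x,y} is {x^3, x^2*y - x^2/2 - x*y/2 + x/2 + y^2/2, x^2/2 + x*y^2 - x*y/2 + x/2 + y^2/2, x + y^3 + y^2}; counting standard monomials gives mu = 6. Corank 1: A-series; mu = 6 gives A_6.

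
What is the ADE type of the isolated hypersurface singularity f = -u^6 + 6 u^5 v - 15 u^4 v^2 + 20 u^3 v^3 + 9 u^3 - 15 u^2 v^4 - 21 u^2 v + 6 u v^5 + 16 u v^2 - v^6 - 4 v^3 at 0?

D_7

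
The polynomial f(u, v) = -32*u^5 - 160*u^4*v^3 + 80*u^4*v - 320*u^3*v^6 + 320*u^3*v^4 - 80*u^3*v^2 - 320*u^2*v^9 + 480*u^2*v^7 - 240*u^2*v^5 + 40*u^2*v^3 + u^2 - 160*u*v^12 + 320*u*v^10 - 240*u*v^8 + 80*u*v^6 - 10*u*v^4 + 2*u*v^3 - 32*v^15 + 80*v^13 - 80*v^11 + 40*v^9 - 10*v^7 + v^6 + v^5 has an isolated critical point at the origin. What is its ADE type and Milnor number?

Type A_4, Milnor number mu = 4.

The Hessian of f at 0 has rank 1. Corank 1: A-series; mu = 4 gives A_4.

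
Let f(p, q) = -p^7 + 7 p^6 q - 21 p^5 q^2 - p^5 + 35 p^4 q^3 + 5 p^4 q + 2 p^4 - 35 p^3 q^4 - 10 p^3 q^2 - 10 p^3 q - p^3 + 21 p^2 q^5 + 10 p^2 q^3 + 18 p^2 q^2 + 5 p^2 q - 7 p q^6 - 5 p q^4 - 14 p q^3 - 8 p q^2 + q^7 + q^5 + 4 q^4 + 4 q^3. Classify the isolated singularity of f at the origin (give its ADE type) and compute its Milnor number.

The Hessian of f at 0 has rank 0. Corank 2; j^3 = -(p - 2*q)^2*(p - q) has shape L^2 M (L != M), so D-series; mu = 8 gives D_8.

Type D_{8}, Milnor number mu = 8.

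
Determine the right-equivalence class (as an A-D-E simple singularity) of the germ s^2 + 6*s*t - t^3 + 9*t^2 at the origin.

A2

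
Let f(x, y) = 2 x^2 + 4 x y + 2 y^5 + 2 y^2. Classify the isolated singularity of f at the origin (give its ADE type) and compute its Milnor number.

The Hessian of f at 0 is [[4, 4], [4, 4]] with rank 1, so corank 1. A Groebner basis of the Jacobian ideal J(f) in C{x,y} is {y^4, x + y}; counting standard monomials gives mu = 4. Corank 1: A-series; mu = 4 gives A_4.

Type A_4, Milnor number mu = 4.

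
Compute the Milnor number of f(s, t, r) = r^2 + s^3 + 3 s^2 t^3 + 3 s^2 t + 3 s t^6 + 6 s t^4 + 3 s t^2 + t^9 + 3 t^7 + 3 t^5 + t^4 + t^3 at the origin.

6

The Hessian of f at 0 has rank 1. Corank 2; j^3 = (s + t)^3 is a perfect cube, so E-series; the 4-jet and mu = 6 give E_6.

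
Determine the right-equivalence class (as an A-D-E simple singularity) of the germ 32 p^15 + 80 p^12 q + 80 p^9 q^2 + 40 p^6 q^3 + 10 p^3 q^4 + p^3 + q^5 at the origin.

The Hessian of f at 0 is [[0, 0], [0, 0]] with rank 0, so corank 2. A Groebner basis of the Jacobian ideal J(f) in C{p,q} is {q^4, p^2}; counting standard monomials gives mu = 8. Corank 2; j^3 = p^3 is a perfect cube, so E-series; the 5-jet and mu = 8 give E_8.

E8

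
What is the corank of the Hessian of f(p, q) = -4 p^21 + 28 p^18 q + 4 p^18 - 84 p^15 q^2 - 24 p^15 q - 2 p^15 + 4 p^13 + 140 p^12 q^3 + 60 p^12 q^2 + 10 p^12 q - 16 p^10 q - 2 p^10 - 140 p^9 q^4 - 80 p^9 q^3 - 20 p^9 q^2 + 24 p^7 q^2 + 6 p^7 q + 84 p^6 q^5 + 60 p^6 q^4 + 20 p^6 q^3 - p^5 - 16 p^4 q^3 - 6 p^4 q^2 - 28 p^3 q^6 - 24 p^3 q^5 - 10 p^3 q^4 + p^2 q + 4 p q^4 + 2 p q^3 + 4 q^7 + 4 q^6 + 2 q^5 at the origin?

2

The Hessian at 0 is [[0, 0], [0, 0]] of rank 0; hence corank 2.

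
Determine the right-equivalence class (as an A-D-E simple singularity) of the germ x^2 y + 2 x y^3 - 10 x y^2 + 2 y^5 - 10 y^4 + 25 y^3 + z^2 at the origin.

The Hessian of f at 0 is [[0, 0, 0], [0, 0, 0], [0, 0, 2]] with rank 1, so corank 2. A Groebner basis of the Jacobian ideal J(f) in C{x,y,z} is {x^3 - 75*x^2/4 + 625*x*y/2 - 4375*y^2/4, x^2*y - 5*x^2/2 + 50*x*y - 375*y^2/2, -x^2/4 + x*y^2 + 15*x*y/2 - 125*y^2/4, x*y + y^3 - 5*y^2, z}; counting standard monomials gives mu = 6. Corank 2; j^3 = y*(x - 5*y)^2 has shape L^2 M (L != M), so D-series; mu = 6 gives D_6.

D_{6}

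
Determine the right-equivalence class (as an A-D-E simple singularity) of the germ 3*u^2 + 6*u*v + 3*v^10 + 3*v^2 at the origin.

The Hessian of f at 0 is [[6, 6], [6, 6]] with rank 1, so corank 1. A Groebner basis of the Jacobian ideal J(f) in C{u,v} is {v^9, u + v}; counting standard monomials gives mu = 9. Corank 1: A-series; mu = 9 gives A_9.

A9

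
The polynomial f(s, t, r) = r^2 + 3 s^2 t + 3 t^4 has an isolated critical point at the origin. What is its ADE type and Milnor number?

The Hessian of f at 0 is [[0, 0, 0], [0, 0, 0], [0, 0, 2]] with rank 1, so corank 2. A Groebner basis of the Jacobian ideal J(f) in C{s,t,r} is {s^3, s^2/4 + t^3, s*t, r}; counting standard monomials gives mu = 5. Corank 2; j^3 = 3*s^2*t has shape L^2 M (L != M), so D-series; mu = 5 gives D_5.

Type D_5, Milnor number mu = 5.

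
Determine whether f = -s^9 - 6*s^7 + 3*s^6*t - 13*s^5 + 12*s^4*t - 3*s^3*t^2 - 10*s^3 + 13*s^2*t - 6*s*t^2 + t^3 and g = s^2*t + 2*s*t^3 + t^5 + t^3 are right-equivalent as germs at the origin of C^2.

Yes.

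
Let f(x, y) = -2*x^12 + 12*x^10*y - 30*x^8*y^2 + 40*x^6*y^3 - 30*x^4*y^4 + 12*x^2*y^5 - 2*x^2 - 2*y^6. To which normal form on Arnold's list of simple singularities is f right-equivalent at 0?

The Hessian of f at 0 has rank 1. Corank 1: A-series; mu = 5 gives A_5.

A_5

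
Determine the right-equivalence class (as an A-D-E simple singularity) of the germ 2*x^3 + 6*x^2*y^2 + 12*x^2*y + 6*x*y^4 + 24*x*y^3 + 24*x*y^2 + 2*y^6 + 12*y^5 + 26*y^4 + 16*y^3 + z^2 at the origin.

The Hessian of f at 0 is [[0, 0, 0], [0, 0, 0], [0, 0, 2]] with rank 1, so corank 2. A Groebner basis of the Jacobian ideal J(f) in C{x,y,z} is {x^3 + 6*x^2 + 24*x*y + 24*y^2, x^2*y - 2*x^2 - 8*x*y - 8*y^2, x^2/2 + x*y^2 + 2*x*y + 2*y^2, y^3, z}; counting standard monomials gives mu = 6. Corank 2; j^3 = 2*(x + 2*y)^3 is a perfect cube, so E-series; the 4-jet and mu = 6 give E_6.

E_6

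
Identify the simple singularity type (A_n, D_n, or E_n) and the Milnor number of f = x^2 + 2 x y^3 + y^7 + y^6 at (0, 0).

Type A6, Milnor number mu = 6.

The Hessian of f at 0 has rank 1. Corank 1: A-series; mu = 6 gives A_6.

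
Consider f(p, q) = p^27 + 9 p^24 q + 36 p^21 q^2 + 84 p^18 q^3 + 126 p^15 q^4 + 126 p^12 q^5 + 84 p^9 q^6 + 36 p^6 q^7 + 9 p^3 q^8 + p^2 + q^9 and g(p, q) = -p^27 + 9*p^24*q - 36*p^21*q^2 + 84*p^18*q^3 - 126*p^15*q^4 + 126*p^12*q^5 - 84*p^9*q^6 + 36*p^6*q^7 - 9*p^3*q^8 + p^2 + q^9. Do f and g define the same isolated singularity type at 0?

Yes.

The Hessian of f at 0 has rank 1. Corank 1: A-series; mu = 8 gives A_8. The Hessian of g at 0 has rank 1. Corank 1: A-series; mu = 8 gives A_8. Both have type A_8, hence right-equivalent.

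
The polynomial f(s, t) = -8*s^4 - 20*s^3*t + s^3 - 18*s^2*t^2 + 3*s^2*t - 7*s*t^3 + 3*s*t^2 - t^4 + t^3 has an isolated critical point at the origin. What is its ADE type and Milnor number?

Type E_7, Milnor number mu = 7.

The Hessian of f at 0 has rank 0. Corank 2; j^3 = (s + t)^3 is a perfect cube, so E-series; the 4-jet and mu = 7 give E_7.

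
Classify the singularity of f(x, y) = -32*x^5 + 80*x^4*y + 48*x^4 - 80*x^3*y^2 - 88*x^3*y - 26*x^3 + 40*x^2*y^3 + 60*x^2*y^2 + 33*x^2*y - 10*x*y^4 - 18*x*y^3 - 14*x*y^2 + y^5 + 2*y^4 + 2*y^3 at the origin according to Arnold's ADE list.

The Hessian of f at 0 is [[0, 0], [0, 0]] with rank 0, so corank 2. A Groebner basis of the Jacobian ideal J(f) in C{x,y} is {y^3, x^2 - 2*y^2/3, x*y - y^2}; counting standard monomials gives mu = 4. Corank 2; j^3 = -(2*x - y)*(13*x^2 - 10*x*y + 2*y^2) splits into three distinct lines over C (the quadratic factor has nonzero discriminant), so D_4.

D4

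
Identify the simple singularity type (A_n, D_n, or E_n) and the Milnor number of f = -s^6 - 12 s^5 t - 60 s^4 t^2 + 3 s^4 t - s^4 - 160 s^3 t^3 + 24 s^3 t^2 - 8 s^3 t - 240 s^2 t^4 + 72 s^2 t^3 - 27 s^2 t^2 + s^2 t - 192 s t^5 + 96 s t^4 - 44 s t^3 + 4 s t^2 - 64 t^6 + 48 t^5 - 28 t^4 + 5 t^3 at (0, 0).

Type D_4, Milnor number mu = 4.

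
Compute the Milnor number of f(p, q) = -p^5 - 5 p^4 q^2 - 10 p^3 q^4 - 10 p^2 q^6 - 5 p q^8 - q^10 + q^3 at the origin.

8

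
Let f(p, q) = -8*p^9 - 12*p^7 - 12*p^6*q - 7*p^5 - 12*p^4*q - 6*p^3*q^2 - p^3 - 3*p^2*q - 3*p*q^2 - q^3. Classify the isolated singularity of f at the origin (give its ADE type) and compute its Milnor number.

Type E8, Milnor number mu = 8.

The Hessian of f at 0 has rank 0. Corank 2; j^3 = -(p + q)^3 is a perfect cube, so E-series; the 5-jet and mu = 8 give E_8.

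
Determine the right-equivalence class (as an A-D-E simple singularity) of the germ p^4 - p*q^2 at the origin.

The Hessian of f at 0 has rank 0. Corank 2; j^3 = -p*q^2 has shape L^2 M (L != M), so D-series; mu = 5 gives D_5.

D5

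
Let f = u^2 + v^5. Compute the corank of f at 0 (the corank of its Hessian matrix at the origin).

The Hessian at 0 is [[2, 0], [0, 0]] of rank 1; hence corank 1.

1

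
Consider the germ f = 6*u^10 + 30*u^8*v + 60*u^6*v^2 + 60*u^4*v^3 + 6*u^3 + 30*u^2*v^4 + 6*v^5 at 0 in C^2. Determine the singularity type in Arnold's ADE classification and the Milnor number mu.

The Hessian of f at 0 has rank 0. Corank 2; j^3 = 6*u^3 is a perfect cube, so E-series; the 5-jet and mu = 8 give E_8.

Type E_{8}, Milnor number mu = 8.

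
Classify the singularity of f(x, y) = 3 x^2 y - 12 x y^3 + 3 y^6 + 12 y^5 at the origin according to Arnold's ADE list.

The Hessian of f at 0 has rank 0. Corank 2; j^3 = 3*x^2*y has shape L^2 M (L != M), so D-series; mu = 7 gives D_7.

D_7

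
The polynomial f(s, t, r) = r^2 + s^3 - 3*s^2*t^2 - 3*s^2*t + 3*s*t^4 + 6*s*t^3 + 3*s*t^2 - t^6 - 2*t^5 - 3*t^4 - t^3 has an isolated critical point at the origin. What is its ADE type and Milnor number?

Type E_8, Milnor number mu = 8.

The Hessian of f at 0 is [[0, 0, 0], [0, 0, 0], [0, 0, 2]] with rank 1, so corank 2. A Groebner basis of the Jacobian ideal J(f) in C{s,t,r} is {t^4, s^3 - 3*s^2*t + 3*s^2/2 - 3*s*t + 2*t^3 + 3*t^2/2, -s^2/2 + s*t^2 + s*t - t^3 - t^2/2, r}; counting standard monomials gives mu = 8. Corank 2; j^3 = (s - t)^3 is a perfect cube, so E-series; the 5-jet and mu = 8 give E_8.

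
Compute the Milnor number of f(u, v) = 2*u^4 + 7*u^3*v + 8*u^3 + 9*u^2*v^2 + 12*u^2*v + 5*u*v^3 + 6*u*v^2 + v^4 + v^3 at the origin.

7

The Hessian of f at 0 has rank 0. Corank 2; j^3 = (2*u + v)^3 is a perfect cube, so E-series; the 4-jet and mu = 7 give E_7.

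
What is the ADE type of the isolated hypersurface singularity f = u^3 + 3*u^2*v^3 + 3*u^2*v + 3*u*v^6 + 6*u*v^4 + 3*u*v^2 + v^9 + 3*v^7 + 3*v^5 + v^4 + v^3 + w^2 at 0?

The Hessian of f at 0 is [[0, 0, 0], [0, 0, 0], [0, 0, 2]] with rank 1, so corank 2. A Groebner basis of the Jacobian ideal J(f) in C{u,v,w} is {v^3, u^2 + 2*u*v + v^2, w}; counting standard monomials gives mu = 6. Corank 2; j^3 = (u + v)^3 is a perfect cube, so E-series; the 4-jet and mu = 6 give E_6.

E_{6}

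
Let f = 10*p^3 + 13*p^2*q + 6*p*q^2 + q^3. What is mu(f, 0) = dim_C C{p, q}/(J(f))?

4

The Hessian of f at 0 has rank 0. Corank 2; j^3 = (2*p + q)*(5*p^2 + 4*p*q + q^2) splits into three distinct lines over C (the quadratic factor has nonzero discriminant), so D_4.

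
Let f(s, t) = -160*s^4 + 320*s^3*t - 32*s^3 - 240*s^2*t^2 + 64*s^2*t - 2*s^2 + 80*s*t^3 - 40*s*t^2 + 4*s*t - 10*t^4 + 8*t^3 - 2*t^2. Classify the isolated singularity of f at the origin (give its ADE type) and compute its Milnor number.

Type A_{3}, Milnor number mu = 3.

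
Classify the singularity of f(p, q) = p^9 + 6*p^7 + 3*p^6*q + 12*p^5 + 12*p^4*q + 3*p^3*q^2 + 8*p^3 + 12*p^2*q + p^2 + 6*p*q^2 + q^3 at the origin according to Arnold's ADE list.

A2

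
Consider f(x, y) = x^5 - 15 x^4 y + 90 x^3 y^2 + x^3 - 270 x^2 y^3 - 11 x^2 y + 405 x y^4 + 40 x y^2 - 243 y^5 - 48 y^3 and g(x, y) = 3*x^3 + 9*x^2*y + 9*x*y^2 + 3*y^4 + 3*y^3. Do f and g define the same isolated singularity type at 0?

No.

The Hessian of f at 0 has rank 0. Corank 2; j^3 = (x - 4*y)^2*(x - 3*y) has shape L^2 M (L != M), so D-series; mu = 6 gives D_6. The Hessian of g at 0 has rank 0. Corank 2; j^3 = 3*(x + y)^3 is a perfect cube, so E-series; the 4-jet and mu = 6 give E_6. f is D_6 but g is E_6, hence not right-equivalent.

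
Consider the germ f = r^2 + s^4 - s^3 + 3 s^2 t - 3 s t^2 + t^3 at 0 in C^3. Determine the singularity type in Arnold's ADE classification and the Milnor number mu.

Type E_{6}, Milnor number mu = 6.

The Hessian of f at 0 has rank 1. Corank 2; j^3 = -(s - t)^3 is a perfect cube, so E-series; the 4-jet and mu = 6 give E_6.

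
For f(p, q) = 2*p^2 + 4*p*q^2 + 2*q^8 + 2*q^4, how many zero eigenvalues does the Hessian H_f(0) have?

The Hessian at 0 is [[4, 0], [0, 0]] of rank 1; hence corank 1.

1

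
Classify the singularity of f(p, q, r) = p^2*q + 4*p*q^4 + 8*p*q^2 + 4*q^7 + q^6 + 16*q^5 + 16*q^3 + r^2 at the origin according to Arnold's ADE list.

D_7

The Hessian of f at 0 has rank 1. Corank 2; j^3 = q*(p + 4*q)^2 has shape L^2 M (L != M), so D-series; mu = 7 gives D_7.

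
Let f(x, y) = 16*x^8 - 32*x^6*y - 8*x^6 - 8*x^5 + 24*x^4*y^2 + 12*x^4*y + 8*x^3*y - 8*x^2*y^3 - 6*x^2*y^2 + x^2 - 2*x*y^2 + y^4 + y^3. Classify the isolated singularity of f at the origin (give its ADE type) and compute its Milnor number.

Type A_{2}, Milnor number mu = 2.

The Hessian of f at 0 has rank 1. Corank 1: A-series; mu = 2 gives A_2.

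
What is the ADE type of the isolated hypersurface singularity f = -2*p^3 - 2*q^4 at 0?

E_6

The Hessian of f at 0 is [[0, 0], [0, 0]] with rank 0, so corank 2. A Groebner basis of the Jacobian ideal J(f) in C{p,q} is {q^3, p^2}; counting standard monomials gives mu = 6. Corank 2; j^3 = -2*p^3 is a perfect cube, so E-series; the 4-jet and mu = 6 give E_6.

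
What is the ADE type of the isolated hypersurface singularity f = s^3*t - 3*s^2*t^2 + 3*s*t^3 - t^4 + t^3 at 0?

E_{7}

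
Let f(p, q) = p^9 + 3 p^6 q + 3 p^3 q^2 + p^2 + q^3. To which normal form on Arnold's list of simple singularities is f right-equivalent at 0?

The Hessian of f at 0 has rank 1. Corank 1: A-series; mu = 2 gives A_2.

A_{2}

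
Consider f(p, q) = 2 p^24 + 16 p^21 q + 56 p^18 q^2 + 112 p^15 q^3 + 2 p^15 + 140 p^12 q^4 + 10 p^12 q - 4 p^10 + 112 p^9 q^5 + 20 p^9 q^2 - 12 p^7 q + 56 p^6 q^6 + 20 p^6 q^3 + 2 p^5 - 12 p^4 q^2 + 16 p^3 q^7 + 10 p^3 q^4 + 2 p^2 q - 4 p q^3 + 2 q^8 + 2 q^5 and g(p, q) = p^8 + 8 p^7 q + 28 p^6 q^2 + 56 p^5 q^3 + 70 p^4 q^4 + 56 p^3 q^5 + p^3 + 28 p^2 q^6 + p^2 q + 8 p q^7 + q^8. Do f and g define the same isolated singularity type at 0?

The Hessian of f at 0 has rank 0. Corank 2; j^3 = 2*p^2*q has shape L^2 M (L != M), so D-series; mu = 9 gives D_9. The Hessian of g at 0 has rank 0. Corank 2; j^3 = p^2*(p + q) has shape L^2 M (L != M), so D-series; mu = 9 gives D_9. Both have type D_9, hence right-equivalent.

Yes.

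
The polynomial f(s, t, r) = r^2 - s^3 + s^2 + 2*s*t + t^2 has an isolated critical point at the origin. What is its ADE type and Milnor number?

The Hessian of f at 0 has rank 2. Corank 1: A-series; mu = 2 gives A_2.

Type A_2, Milnor number mu = 2.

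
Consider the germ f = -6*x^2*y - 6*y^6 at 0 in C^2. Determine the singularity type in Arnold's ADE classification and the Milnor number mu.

The Hessian of f at 0 has rank 0. Corank 2; j^3 = -6*x^2*y has shape L^2 M (L != M), so D-series; mu = 7 gives D_7.

Type D7, Milnor number mu = 7.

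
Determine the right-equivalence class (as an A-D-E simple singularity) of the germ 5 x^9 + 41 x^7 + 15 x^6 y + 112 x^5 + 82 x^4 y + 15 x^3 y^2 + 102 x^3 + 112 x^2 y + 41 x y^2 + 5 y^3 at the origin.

The Hessian of f at 0 has rank 0. Corank 2; j^3 = (3*x + y)*(34*x^2 + 26*x*y + 5*y^2) splits into three distinct lines over C (the quadratic factor has nonzero discriminant), so D_4.

D_{4}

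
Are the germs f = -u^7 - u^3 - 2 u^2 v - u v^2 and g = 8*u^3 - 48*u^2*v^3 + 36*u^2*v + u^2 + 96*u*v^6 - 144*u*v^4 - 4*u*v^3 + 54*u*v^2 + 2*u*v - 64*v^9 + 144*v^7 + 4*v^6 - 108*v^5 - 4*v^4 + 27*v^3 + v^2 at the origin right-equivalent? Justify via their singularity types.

No.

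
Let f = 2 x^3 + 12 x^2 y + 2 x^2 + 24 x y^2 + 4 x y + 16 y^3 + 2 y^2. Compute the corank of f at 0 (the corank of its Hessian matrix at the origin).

Hessian at 0 has rank 1.

1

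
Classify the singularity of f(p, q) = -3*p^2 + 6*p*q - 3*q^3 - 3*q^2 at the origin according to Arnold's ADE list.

The Hessian of f at 0 is [[-6, 6], [6, -6]] with rank 1, so corank 1. A Groebner basis of the Jacobian ideal J(f) in C{p,q} is {q^2, p - q}; counting standard monomials gives mu = 2. Corank 1: A-series; mu = 2 gives A_2.

A_2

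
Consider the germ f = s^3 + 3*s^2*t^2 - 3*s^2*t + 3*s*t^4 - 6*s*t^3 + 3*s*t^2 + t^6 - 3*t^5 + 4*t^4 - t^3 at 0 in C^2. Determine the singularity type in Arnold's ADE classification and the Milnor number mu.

Type E6, Milnor number mu = 6.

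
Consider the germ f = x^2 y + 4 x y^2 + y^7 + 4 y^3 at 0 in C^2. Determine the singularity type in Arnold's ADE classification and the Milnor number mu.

The Hessian of f at 0 has rank 0. Corank 2; j^3 = y*(x + 2*y)^2 has shape L^2 M (L != M), so D-series; mu = 8 gives D_8.

Type D_8, Milnor number mu = 8.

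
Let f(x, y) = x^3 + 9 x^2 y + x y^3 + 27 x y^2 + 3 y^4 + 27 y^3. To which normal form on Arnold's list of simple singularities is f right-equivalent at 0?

E_7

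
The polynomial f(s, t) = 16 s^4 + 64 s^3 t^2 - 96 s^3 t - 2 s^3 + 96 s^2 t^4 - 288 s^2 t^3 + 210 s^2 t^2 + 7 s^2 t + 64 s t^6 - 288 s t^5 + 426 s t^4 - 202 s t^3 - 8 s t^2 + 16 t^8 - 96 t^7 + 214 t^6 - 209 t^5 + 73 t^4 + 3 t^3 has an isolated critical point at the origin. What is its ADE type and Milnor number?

Type D_{5}, Milnor number mu = 5.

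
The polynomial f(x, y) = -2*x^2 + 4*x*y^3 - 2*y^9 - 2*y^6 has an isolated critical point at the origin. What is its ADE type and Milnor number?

Type A_{8}, Milnor number mu = 8.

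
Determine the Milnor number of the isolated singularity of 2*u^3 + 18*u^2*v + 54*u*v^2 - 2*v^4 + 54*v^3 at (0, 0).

The Hessian of f at 0 has rank 0. Corank 2; j^3 = 2*(u + 3*v)^3 is a perfect cube, so E-series; the 4-jet and mu = 6 give E_6.

6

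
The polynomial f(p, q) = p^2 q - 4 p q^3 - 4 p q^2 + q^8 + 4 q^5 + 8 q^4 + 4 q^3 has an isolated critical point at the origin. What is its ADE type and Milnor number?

Type D_{9}, Milnor number mu = 9.

The Hessian of f at 0 has rank 0. Corank 2; j^3 = q*(p - 2*q)^2 has shape L^2 M (L != M), so D-series; mu = 9 gives D_9.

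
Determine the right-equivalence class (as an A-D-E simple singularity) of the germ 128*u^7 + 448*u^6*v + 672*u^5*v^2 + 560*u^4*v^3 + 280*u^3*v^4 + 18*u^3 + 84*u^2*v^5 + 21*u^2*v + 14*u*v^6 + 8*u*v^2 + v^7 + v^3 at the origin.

D8

The Hessian of f at 0 has rank 0. Corank 2; j^3 = (2*u + v)*(3*u + v)^2 has shape L^2 M (L != M), so D-series; mu = 8 gives D_8.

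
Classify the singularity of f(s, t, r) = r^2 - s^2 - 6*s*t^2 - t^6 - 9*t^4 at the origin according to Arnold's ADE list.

A_{5}

The Hessian of f at 0 has rank 2. Corank 1: A-series; mu = 5 gives A_5.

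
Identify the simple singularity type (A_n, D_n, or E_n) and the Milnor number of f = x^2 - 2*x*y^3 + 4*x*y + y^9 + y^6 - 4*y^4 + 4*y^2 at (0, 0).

Type A_8, Milnor number mu = 8.

The Hessian of f at 0 has rank 1. Corank 1: A-series; mu = 8 gives A_8.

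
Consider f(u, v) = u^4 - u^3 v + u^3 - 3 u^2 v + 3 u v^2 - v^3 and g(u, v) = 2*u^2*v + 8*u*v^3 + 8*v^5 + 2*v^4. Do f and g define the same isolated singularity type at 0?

No.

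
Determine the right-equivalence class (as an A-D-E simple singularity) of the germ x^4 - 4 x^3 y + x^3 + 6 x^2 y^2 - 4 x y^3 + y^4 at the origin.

The Hessian of f at 0 is [[0, 0], [0, 0]] with rank 0, so corank 2. A Groebner basis of the Jacobian ideal J(f) in C{x,y} is {y^4, x*y^2 - y^3/3, x^2}; counting standard monomials gives mu = 6. Corank 2; j^3 = x^3 is a perfect cube, so E-series; the 4-jet and mu = 6 give E_6.

E6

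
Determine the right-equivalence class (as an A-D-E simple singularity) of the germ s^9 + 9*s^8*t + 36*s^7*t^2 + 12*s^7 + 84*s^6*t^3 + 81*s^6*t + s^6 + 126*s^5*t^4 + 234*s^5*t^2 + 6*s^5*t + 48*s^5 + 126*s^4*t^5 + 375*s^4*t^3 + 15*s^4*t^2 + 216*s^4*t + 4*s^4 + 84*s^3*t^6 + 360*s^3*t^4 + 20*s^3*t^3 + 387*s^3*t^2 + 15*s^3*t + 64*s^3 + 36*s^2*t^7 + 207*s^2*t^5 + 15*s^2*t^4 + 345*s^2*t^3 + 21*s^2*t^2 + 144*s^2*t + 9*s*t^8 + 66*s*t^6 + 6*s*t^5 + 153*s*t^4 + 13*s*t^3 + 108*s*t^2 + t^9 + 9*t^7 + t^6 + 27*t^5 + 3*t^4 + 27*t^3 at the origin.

The Hessian of f at 0 has rank 0. Corank 2; j^3 = (4*s + 3*t)^3 is a perfect cube, so E-series; the 4-jet and mu = 7 give E_7.

E_7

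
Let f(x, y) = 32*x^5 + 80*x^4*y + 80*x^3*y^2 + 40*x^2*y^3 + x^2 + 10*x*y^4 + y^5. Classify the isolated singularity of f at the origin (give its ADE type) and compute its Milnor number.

Type A_{4}, Milnor number mu = 4.

The Hessian of f at 0 has rank 1. Corank 1: A-series; mu = 4 gives A_4.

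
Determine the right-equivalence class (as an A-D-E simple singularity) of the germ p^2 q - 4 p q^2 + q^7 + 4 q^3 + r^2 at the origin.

D_8

The Hessian of f at 0 has rank 1. Corank 2; j^3 = q*(p - 2*q)^2 has shape L^2 M (L != M), so D-series; mu = 8 gives D_8.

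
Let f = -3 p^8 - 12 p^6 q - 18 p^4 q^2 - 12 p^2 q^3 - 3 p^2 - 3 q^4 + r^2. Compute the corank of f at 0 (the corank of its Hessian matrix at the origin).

1

The Hessian at 0 is [[-6, 0, 0], [0, 0, 0], [0, 0, 2]] of rank 2; hence corank 1.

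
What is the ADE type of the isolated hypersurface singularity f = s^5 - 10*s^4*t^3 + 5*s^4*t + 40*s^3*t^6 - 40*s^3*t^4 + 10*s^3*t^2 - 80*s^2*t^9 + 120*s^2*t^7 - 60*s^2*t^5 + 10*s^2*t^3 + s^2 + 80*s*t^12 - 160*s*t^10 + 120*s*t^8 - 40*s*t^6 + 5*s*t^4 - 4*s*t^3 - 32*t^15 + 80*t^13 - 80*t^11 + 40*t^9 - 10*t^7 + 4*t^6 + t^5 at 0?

A4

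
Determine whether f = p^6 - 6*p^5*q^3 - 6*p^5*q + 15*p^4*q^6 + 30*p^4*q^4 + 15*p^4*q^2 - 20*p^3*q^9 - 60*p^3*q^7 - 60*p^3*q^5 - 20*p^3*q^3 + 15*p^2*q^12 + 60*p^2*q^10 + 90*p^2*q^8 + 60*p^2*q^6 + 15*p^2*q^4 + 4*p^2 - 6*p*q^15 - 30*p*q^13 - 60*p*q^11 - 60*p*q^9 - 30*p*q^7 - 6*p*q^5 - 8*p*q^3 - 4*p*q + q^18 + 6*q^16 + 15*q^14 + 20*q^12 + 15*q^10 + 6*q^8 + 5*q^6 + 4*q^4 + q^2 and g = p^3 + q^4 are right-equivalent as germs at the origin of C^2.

No.

The Hessian of f at 0 has rank 1. Corank 1: A-series; mu = 5 gives A_5. The Hessian of g at 0 has rank 0. Corank 2; j^3 = p^3 is a perfect cube, so E-series; the 4-jet and mu = 6 give E_6. f is A_5 but g is E_6, hence not right-equivalent.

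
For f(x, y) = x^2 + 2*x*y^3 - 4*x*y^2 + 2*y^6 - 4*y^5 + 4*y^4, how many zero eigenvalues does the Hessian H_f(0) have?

1

The Hessian at 0 is [[2, 0], [0, 0]] of rank 1; hence corank 1.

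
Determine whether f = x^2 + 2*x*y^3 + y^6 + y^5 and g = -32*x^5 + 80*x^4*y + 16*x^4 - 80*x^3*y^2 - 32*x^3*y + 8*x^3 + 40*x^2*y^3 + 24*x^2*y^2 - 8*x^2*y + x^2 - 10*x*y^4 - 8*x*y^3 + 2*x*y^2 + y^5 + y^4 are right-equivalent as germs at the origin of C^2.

Yes.

The Hessian of f at 0 is [[2, 0], [0, 0]] with rank 1, so corank 1. A Groebner basis of the Jacobian ideal J(f) in C{x,y} is {x + y^3, x^2, x*y}; counting standard monomials gives mu = 4. Corank 1: A-series; mu = 4 gives A_4. The Hessian of g at 0 is [[2, 0], [0, 0]] with rank 1, so corank 1. A Groebner basis of the Jacobian ideal J(g) in C{x,y} is {x/4 + y^3 + y^2/4, x^2, x*y - x/4 - y^2/4}; counting standard monomials gives mu = 4. Corank 1: A-series; mu = 4 gives A_4. Both have type A_4, hence right-equivalent.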